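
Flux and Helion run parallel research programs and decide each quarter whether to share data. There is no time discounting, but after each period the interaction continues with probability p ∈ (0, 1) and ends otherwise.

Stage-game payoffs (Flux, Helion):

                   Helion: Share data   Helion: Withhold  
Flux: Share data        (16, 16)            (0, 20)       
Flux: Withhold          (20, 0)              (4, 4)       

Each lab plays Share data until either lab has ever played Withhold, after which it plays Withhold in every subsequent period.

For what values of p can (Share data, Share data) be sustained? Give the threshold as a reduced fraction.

With no time discounting, the continuation probability p plays the role of the discount factor.
Grim-trigger IC: 16/(1−p) ≥ 20 + 4p/(1−p) ⇒ p ≥ (20−16)/(20−4) = 1/4.

1/4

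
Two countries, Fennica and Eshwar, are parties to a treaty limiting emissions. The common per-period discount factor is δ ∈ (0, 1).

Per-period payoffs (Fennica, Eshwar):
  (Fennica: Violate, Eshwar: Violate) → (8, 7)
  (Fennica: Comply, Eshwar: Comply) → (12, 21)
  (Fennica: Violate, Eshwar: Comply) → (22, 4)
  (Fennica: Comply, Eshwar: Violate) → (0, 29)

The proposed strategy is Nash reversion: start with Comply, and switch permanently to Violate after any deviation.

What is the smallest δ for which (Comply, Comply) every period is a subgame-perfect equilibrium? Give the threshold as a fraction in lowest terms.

5/7

Fennica: cooperation gives 12 each period; deviation gives 22 once then 8 forever.
  12/(1−δ) ≥ 22 + 8δ/(1−δ) ⇒ δ ≥ 10/14 = 5/7.
Eshwar: cooperation gives 21 each period; deviation gives 29 once then 7 forever.
  δ ≥ 8/22 = 4/11.
Both must hold, so the binding constraint is Fennica's: δ ≥ 5/7.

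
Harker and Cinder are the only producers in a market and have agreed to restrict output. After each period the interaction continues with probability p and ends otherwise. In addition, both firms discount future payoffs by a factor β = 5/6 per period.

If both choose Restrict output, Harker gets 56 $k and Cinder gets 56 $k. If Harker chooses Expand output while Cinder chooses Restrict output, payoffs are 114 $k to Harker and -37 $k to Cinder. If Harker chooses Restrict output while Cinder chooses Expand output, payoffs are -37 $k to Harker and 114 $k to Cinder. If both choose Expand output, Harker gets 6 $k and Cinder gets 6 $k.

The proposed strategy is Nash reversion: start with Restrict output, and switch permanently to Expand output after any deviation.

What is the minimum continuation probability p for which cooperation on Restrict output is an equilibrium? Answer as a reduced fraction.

29/45

With continuation probability p and discount β, the effective per-period discount factor is βp.
Grim-trigger IC: βp ≥ (114−56)/(114−6) = 29/54.
So p ≥ (29/54)/(5/6) = 29/45.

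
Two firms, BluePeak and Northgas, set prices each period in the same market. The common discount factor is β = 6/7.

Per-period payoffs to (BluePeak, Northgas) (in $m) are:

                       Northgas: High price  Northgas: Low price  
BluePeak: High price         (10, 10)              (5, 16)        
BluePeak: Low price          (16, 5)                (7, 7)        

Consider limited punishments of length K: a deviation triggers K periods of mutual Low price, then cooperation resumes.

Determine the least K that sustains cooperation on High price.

Need Σ_{k=1}^{K} β^k ≥ (16−10)/(10−7) = 2.0000 at β = 6/7.
At K = 2 the sum is 1.5918 < 2.0000; at K = 3 it is 2.2216 ≥ 2.0000.
So the minimum punishment length is K = 3.

3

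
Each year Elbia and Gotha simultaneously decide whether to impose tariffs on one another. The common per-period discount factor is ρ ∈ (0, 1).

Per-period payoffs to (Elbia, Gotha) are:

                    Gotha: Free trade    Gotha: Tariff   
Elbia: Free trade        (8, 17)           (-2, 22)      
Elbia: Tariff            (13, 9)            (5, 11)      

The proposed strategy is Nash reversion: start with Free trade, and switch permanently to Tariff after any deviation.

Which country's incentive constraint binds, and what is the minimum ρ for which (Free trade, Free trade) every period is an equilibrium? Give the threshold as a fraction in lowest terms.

Elbia; ρ ≥ 5/8

For Elbia: deviation gain 13−8 = 5, per-period punishment loss 8−5 = 3. IC gives ρ ≥ 5/8.
For Gotha: gain 5, loss 6 per period, so ρ ≥ 5/11.
The tighter constraint is Elbia's, so cooperation needs ρ ≥ 5/8.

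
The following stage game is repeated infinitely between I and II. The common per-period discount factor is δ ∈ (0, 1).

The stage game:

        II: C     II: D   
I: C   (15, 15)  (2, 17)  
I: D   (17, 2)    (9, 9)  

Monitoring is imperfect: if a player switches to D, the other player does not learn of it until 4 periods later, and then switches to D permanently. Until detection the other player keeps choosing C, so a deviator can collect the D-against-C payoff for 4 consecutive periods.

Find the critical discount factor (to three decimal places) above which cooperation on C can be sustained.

Deviating for the 4 undetected periods gains 17−15 = 2 per period over cooperation, then loses 15−9 = 6 per period forever once punishment starts.
Gain: 2(1 + δ + … + δ^3); loss: 6·δ^4/(1−δ).
No profitable deviation ⇔ 2(1−δ^4) ≤ 6·δ^4, i.e. δ^4 ≥ 2/(2+6) = 1/4.
Hence δ ≥ (1/4)^(1/4) ≈ 0.707.

0.707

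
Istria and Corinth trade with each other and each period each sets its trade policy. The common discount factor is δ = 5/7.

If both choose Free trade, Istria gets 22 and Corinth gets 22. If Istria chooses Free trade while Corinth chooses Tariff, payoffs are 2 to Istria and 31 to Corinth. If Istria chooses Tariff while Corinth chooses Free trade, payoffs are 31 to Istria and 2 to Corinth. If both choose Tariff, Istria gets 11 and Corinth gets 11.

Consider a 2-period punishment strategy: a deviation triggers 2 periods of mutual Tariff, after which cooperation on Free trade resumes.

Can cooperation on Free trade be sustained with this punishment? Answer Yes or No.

Yes

IC: δ+…+δ^2 ≥ (31−22)/(22−11) = 9/11.
At δ = 5/7: partial sum = 1.2245 ≥ 0.8182. Cooperation sustainable.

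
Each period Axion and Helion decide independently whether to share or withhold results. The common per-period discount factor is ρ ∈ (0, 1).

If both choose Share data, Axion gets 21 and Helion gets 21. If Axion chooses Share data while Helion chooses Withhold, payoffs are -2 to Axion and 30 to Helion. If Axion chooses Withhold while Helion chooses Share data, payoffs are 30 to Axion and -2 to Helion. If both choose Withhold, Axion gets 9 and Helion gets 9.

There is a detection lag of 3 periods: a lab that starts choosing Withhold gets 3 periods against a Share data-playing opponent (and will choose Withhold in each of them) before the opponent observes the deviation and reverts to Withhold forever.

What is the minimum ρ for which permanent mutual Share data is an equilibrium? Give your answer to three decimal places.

A deviator earns 30 for 3 periods, then 9 forever; cooperating earns 21 forever. Multiplying the IC by (1−ρ):
21 ≥ 30(1−ρ^3) + 9ρ^3, so 21·ρ^3 ≥ 9 and ρ^3 ≥ 3/7.
ρ ≥ (3/7)^(1/3) ≈ 0.754.

0.754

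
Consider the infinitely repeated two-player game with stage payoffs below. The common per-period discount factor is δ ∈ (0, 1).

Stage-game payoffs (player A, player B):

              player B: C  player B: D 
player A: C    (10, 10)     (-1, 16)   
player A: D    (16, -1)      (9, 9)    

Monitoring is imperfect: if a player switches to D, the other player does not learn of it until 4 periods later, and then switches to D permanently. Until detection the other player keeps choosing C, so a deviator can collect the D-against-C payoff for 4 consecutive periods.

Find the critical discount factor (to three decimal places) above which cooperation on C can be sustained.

Deviating for the 4 undetected periods gains 16−10 = 6 per period over cooperation, then loses 10−9 = 1 per period forever once punishment starts.
Gain: 6(1 + δ + … + δ^3); loss: 1·δ^4/(1−δ).
No profitable deviation ⇔ 6(1−δ^4) ≤ 1·δ^4, i.e. δ^4 ≥ 6/(6+1) = 6/7.
Hence δ ≥ (6/7)^(1/4) ≈ 0.962.

0.962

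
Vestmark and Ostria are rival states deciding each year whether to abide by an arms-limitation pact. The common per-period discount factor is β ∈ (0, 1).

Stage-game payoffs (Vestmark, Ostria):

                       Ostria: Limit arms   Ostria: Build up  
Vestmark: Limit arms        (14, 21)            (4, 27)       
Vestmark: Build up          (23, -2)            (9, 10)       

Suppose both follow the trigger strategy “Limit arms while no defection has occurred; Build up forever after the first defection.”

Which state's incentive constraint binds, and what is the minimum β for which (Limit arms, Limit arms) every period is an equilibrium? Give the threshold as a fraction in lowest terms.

Vestmark; β ≥ 9/14

For Vestmark: deviation gain 23−14 = 9, per-period punishment loss 14−9 = 5. IC gives β ≥ 9/14.
For Ostria: gain 6, loss 11 per period, so β ≥ 6/17.
The tighter constraint is Vestmark's, so cooperation needs β ≥ 9/14.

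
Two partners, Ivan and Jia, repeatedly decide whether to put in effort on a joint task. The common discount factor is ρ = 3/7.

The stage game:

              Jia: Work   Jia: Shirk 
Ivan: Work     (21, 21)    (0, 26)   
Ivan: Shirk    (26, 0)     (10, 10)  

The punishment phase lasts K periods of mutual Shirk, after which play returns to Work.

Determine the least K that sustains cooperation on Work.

Need Σ_{k=1}^{K} ρ^k ≥ (26−21)/(21−10) = 0.4545 at ρ = 3/7.
At K = 1 the sum is 0.4286 < 0.4545; at K = 2 it is 0.6122 ≥ 0.4545.
So the minimum punishment length is K = 2.

2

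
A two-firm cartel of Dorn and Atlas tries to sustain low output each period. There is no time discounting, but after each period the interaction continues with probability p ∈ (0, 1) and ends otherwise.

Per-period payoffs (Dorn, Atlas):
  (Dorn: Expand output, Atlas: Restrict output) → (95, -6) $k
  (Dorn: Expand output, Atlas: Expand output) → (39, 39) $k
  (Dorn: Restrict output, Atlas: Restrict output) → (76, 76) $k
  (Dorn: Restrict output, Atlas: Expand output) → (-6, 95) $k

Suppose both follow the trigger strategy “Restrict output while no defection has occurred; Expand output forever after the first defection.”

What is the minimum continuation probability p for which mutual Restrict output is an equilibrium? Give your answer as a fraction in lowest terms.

19/56

Expected cooperation value is 76 + p·76 + p²·76 + … = 76/(1−p); deviation gives 95 + p·39/(1−p).
76 ≥ 95(1−p) + 39p ⇒ 56p ≥ 19 ⇒ p ≥ 19/56.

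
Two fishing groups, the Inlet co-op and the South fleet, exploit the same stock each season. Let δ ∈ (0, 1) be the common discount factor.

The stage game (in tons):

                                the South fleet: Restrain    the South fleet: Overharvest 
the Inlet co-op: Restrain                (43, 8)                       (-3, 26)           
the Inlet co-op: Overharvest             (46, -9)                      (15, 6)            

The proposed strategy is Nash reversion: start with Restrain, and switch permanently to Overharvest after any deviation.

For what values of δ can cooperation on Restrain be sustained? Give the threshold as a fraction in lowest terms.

9/10

the Inlet co-op's threshold: (46−43)/(46−15) = 3/31.
the South fleet's threshold: (26−8)/(26−6) = 9/10.
3/31 < 9/10, so the South fleet binds and δ* = 9/10.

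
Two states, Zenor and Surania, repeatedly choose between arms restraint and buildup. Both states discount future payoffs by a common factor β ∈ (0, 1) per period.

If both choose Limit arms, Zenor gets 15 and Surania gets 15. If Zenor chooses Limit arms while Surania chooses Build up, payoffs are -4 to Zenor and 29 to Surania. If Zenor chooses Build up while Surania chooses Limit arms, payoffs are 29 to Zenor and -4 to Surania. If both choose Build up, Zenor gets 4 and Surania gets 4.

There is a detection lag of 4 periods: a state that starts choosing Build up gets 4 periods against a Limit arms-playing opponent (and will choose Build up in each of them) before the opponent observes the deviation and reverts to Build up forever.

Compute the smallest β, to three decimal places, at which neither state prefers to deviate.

Deviating for the 4 undetected periods gains 29−15 = 14 per period over cooperation, then loses 15−4 = 11 per period forever once punishment starts.
Gain: 14(1 + β + … + β^3); loss: 11·β^4/(1−β).
No profitable deviation ⇔ 14(1−β^4) ≤ 11·β^4, i.e. β^4 ≥ 14/(14+11) = 14/25.
Hence β ≥ (14/25)^(1/4) ≈ 0.865.

0.865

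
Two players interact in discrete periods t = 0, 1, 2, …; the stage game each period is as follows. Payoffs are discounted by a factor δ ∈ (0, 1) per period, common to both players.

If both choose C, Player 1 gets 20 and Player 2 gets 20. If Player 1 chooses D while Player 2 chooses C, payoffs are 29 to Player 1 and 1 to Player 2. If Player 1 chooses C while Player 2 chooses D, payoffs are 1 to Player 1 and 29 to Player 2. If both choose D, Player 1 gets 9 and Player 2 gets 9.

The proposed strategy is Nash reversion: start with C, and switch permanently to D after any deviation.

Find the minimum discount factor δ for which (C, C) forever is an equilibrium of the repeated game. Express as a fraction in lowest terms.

9/20

20/(1−δ) ≥ 29 + 9δ/(1−δ)
20 ≥ 29 − 20δ
δ ≥ 9/20.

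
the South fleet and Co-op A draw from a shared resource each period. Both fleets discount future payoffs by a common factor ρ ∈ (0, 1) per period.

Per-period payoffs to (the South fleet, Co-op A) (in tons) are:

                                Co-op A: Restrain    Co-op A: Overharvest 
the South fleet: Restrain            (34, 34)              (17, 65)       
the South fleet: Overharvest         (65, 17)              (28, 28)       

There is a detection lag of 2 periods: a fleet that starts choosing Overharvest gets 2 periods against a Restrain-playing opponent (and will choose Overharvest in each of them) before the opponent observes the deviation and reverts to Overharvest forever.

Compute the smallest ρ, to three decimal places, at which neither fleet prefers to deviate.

0.915

Deviating for the 2 undetected periods gains 65−34 = 31 per period over cooperation, then loses 34−28 = 6 per period forever once punishment starts.
Gain: 31(1 + ρ + … + ρ^1); loss: 6·ρ^2/(1−ρ).
No profitable deviation ⇔ 31(1−ρ^2) ≤ 6·ρ^2, i.e. ρ^2 ≥ 31/(31+6) = 31/37.
Hence ρ ≥ (31/37)^(1/2) ≈ 0.915.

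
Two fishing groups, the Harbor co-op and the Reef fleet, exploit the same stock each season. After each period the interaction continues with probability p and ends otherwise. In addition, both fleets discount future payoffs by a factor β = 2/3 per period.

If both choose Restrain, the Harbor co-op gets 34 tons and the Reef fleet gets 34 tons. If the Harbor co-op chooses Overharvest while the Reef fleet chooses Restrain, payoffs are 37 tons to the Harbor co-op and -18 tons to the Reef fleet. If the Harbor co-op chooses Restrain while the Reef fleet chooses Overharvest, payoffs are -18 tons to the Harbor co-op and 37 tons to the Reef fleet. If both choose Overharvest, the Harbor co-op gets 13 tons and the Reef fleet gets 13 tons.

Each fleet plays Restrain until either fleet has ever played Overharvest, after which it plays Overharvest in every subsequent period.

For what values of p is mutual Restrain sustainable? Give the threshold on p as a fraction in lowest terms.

Expected continuation weight on next period's payoff is β·p = 2/3·p, which plays the role of the discount factor.
Cooperation requires 2/3·p ≥ (37−34)/(37−13) = 1/8, hence p ≥ 3/16.

3/16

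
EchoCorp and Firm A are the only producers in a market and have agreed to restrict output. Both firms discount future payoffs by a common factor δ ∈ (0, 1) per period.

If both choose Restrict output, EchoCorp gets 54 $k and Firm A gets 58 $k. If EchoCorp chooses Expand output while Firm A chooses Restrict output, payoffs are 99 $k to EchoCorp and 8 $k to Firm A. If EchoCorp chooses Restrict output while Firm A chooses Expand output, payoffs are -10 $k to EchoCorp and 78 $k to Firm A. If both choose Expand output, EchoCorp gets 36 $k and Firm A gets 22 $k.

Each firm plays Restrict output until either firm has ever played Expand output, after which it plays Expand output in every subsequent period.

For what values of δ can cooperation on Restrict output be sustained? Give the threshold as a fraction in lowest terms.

EchoCorp: cooperation gives 54 each period; deviation gives 99 once then 36 forever.
  54/(1−δ) ≥ 99 + 36δ/(1−δ) ⇒ δ ≥ 45/63 = 5/7.
Firm A: cooperation gives 58 each period; deviation gives 78 once then 22 forever.
  δ ≥ 20/56 = 5/14.
Both must hold, so the binding constraint is EchoCorp's: δ ≥ 5/7.

5/7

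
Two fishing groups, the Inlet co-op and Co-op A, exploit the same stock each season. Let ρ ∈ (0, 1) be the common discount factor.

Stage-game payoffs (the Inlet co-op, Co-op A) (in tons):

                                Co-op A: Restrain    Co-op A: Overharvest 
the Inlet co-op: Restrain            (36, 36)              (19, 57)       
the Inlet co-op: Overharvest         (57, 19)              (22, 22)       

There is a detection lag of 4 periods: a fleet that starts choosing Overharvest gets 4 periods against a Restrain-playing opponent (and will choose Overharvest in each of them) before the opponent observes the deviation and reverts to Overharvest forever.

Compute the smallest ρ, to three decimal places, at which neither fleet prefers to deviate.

Deviating for the 4 undetected periods gains 57−36 = 21 per period over cooperation, then loses 36−22 = 14 per period forever once punishment starts.
Gain: 21(1 + ρ + … + ρ^3); loss: 14·ρ^4/(1−ρ).
No profitable deviation ⇔ 21(1−ρ^4) ≤ 14·ρ^4, i.e. ρ^4 ≥ 21/(21+14) = 3/5.
Hence ρ ≥ (3/5)^(1/4) ≈ 0.880.

0.880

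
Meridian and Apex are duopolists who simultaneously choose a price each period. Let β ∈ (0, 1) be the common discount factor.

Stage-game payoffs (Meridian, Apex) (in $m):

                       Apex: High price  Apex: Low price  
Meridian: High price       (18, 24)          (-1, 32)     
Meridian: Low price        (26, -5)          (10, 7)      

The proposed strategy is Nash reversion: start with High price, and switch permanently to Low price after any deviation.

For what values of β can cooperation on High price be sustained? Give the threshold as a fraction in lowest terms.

1/2

For Meridian: deviation gain 26−18 = 8, per-period punishment loss 18−10 = 8. IC gives β ≥ 8/16 = 1/2.
For Apex: gain 8, loss 17 per period, so β ≥ 8/25.
The tighter constraint is Meridian's, so cooperation needs β ≥ 1/2.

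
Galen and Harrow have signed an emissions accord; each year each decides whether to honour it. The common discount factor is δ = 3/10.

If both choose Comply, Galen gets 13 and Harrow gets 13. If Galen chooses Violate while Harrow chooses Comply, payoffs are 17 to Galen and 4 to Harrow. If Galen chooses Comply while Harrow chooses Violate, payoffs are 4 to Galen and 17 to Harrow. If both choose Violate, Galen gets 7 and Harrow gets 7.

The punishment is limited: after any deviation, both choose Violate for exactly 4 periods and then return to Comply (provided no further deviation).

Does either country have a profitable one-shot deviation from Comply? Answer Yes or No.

Yes

IC: δ+…+δ^4 ≥ (17−13)/(13−7) = 2/3.
At δ = 3/10: partial sum = 0.4251 < 0.6667. Cooperation not sustainable.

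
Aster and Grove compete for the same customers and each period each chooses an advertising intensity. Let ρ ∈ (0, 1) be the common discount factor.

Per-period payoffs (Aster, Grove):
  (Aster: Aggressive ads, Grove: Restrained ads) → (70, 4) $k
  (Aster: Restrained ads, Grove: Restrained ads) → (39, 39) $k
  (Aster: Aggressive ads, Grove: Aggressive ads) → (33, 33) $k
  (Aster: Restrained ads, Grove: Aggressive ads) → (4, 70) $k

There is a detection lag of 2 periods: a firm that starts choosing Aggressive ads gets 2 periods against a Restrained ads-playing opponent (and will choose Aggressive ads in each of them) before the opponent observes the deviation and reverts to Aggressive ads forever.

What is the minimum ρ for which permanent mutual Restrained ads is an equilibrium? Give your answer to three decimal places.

A deviator earns 70 for 2 periods, then 33 forever; cooperating earns 39 forever. Multiplying the IC by (1−ρ):
39 ≥ 70(1−ρ^2) + 33ρ^2, so 37·ρ^2 ≥ 31 and ρ^2 ≥ 31/37.
ρ ≥ (31/37)^(1/2) ≈ 0.915.

0.915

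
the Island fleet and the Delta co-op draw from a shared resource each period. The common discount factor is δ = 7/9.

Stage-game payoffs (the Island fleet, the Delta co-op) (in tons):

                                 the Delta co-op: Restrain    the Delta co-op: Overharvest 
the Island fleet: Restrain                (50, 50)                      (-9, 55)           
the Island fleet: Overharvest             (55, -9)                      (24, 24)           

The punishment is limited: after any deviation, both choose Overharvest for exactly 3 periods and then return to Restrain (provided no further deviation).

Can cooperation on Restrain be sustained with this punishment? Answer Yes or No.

IC: δ+…+δ^3 ≥ (55−50)/(50−24) = 5/26.
At δ = 7/9: partial sum = 1.8532 ≥ 0.1923. Cooperation sustainable.

Yes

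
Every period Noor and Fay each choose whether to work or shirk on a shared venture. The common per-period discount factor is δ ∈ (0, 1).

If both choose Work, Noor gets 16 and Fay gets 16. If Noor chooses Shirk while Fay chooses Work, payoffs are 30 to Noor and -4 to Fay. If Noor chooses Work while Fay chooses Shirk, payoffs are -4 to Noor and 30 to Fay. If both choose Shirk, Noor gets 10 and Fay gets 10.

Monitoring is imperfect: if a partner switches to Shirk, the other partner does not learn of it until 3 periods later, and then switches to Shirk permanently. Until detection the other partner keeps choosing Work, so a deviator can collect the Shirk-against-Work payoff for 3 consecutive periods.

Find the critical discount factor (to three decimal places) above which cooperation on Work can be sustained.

A deviator earns 30 for 3 periods, then 10 forever; cooperating earns 16 forever. Multiplying the IC by (1−δ):
16 ≥ 30(1−δ^3) + 10δ^3, so 20·δ^3 ≥ 14 and δ^3 ≥ 7/10.
δ ≥ (7/10)^(1/3) ≈ 0.888.

0.888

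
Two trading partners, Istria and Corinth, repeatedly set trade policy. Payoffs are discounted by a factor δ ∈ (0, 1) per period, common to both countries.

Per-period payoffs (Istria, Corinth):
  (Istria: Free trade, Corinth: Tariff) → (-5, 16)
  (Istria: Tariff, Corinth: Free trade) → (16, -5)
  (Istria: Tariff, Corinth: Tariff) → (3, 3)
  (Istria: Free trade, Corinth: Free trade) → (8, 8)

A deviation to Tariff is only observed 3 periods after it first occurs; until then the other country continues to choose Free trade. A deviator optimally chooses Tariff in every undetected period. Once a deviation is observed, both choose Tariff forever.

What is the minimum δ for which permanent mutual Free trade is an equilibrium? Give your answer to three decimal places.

0.851

Deviating for the 3 undetected periods gains 16−8 = 8 per period over cooperation, then loses 8−3 = 5 per period forever once punishment starts.
Gain: 8(1 + δ + … + δ^2); loss: 5·δ^3/(1−δ).
No profitable deviation ⇔ 8(1−δ^3) ≤ 5·δ^3, i.e. δ^3 ≥ 8/(8+5) = 8/13.
Hence δ ≥ (8/13)^(1/3) ≈ 0.851.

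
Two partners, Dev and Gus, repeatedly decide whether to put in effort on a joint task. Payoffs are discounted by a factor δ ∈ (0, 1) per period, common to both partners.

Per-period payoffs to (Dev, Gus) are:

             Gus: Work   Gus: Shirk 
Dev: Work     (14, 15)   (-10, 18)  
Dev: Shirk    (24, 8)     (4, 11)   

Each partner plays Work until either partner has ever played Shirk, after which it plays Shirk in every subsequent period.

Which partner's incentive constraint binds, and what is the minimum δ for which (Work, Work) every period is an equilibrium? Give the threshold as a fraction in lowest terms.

For Dev: deviation gain 24−14 = 10, per-period punishment loss 14−4 = 10. IC gives δ ≥ 10/20 = 1/2.
For Gus: gain 3, loss 4 per period, so δ ≥ 3/7.
The tighter constraint is Dev's, so cooperation needs δ ≥ 1/2.

Dev; δ ≥ 1/2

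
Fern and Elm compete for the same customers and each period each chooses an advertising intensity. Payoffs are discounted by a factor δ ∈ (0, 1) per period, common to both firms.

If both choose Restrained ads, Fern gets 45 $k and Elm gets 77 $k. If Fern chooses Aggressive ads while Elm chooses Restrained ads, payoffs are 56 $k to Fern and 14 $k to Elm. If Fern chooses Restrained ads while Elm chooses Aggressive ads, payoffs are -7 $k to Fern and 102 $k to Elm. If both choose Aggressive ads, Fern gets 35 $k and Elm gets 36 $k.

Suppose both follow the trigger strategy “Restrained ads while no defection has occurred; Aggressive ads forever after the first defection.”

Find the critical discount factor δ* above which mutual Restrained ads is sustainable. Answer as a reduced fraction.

11/21

For Fern: deviation gain 56−45 = 11, per-period punishment loss 45−35 = 10. IC gives δ ≥ 11/21.
For Elm: gain 25, loss 41 per period, so δ ≥ 25/66.
The tighter constraint is Fern's, so cooperation needs δ ≥ 11/21.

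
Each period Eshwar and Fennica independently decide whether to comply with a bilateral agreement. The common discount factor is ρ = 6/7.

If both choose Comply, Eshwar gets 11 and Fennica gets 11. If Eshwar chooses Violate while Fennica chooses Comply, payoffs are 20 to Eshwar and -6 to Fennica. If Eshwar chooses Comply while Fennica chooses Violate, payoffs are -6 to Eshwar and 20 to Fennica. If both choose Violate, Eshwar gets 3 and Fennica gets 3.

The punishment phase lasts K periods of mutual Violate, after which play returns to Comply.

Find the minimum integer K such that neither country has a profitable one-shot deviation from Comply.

IC: ρ(1−ρ^K)/(1−ρ) ≥ (20−11)/(11−3) = 9/8.
With ρ = 6/7: need 1 − ρ^K ≥ 9/8·(1−6/7)/(6/7), i.e. ρ^K ≤ 0.8125.
Since (6/7)^1 = 0.8571 and (6/7)^2 = 0.7347, the smallest such K is 2.

2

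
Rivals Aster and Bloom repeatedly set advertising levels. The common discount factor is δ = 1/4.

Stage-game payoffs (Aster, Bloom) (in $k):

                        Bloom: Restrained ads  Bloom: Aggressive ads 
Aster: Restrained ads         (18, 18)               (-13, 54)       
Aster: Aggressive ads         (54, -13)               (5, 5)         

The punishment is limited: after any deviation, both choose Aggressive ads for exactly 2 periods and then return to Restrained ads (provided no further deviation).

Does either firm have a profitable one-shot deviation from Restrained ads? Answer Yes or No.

Comparing payoff streams over the 3 periods until play realigns: cooperate → 18(1+δ+…+δ^2); deviate → 54 + 5(δ+…+δ^2).
Cooperation is sustained iff (18−5)(δ+…+δ^2) ≥ 54−18.
δ+…+δ^2 = 1/4·(1−(1/4)^2)/(1−1/4) = 0.3125, and (54−18)/(18−5) = 2.7692.
0.3125 < 2.7692, so cooperation is not sustainable.

Yes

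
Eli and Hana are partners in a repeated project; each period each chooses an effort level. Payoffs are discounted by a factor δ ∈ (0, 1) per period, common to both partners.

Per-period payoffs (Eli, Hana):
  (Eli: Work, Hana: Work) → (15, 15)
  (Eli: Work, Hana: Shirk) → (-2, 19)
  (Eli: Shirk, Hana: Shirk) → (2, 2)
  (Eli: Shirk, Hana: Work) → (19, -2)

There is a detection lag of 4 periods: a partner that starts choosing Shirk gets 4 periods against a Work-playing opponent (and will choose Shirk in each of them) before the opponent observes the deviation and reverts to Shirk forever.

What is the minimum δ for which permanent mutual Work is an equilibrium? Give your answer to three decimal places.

The best deviation is to choose Shirk for all 4 undetected periods, earning 19 each, then 2 forever once detected.
Deviation value: 19(1−δ^4)/(1−δ) + 2δ^4/(1−δ); cooperation value: 15/(1−δ).
IC: 15 ≥ 19(1−δ^4) + 2δ^4 = 19 − 17δ^4.
So δ^4 ≥ 4/17, giving δ ≥ (4/17)^(1/4) ≈ 0.696.

0.696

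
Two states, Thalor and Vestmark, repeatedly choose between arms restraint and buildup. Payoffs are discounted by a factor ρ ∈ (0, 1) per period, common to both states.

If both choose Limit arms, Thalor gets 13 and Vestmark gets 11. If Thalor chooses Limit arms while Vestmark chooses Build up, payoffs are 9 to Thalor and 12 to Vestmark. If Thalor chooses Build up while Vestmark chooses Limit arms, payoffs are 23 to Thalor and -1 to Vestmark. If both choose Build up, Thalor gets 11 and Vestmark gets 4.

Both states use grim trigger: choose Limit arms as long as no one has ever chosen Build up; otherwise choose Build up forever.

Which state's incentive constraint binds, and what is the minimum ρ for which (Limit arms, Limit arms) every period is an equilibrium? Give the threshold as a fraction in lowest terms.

Thalor; ρ ≥ 5/6

For Thalor: deviation gain 23−13 = 10, per-period punishment loss 13−11 = 2. IC gives ρ ≥ 10/12 = 5/6.
For Vestmark: gain 1, loss 7 per period, so ρ ≥ 1/8.
The tighter constraint is Thalor's, so cooperation needs ρ ≥ 5/6.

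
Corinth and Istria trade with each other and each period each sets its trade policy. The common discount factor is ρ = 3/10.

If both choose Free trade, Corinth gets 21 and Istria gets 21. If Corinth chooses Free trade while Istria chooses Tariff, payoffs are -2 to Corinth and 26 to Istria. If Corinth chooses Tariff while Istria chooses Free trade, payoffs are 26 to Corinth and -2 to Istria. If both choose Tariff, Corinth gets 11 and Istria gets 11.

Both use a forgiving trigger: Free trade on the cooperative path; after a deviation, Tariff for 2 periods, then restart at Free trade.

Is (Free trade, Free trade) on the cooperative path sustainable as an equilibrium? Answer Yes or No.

IC: ρ+…+ρ^2 ≥ (26−21)/(21−11) = 1/2.
At ρ = 3/10: partial sum = 0.3900 < 0.5000. Cooperation not sustainable.

No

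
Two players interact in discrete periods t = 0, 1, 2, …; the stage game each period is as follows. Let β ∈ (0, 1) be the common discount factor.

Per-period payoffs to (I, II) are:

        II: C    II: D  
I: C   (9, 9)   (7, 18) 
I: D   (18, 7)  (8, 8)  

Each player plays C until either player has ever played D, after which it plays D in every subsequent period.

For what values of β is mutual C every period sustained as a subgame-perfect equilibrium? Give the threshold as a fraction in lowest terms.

9/10

Cooperation forever yields 9 each period: 9/(1−β).
Deviating yields 18 once, then 8 forever: 18 + 8β/(1−β).
No profitable deviation requires 9/(1−β) ≥ 18 + 8β/(1−β).
Multiplying by (1−β): 9 ≥ 18(1−β) + 8β = 18 − 10β.
So 10β ≥ 9, i.e. β ≥ 9/10.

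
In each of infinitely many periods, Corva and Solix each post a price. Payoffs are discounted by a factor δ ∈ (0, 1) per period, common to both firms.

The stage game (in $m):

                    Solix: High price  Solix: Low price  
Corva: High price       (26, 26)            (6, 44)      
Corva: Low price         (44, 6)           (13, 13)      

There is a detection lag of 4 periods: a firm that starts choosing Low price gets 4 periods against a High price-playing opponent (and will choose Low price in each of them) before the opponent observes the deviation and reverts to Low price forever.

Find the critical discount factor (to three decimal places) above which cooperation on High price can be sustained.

A deviator earns 44 for 4 periods, then 13 forever; cooperating earns 26 forever. Multiplying the IC by (1−δ):
26 ≥ 44(1−δ^4) + 13δ^4, so 31·δ^4 ≥ 18 and δ^4 ≥ 18/31.
δ ≥ (18/31)^(1/4) ≈ 0.873.

0.873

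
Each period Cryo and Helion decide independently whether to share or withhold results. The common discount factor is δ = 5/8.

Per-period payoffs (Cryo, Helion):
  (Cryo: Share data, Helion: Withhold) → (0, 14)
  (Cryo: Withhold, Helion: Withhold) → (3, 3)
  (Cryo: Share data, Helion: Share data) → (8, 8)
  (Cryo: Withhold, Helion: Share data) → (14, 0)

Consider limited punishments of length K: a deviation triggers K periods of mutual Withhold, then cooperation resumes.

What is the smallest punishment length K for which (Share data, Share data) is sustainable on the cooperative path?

3

No profitable deviation requires (8−3)(δ+…+δ^K) ≥ 14−8, i.e. δ+…+δ^K ≥ 6/5 ≈ 1.2000.
With δ = 5/8, the partial sums are K=1: 0.6250, K=2: 1.0156, K=3: 1.2598.
K = 3 is the first length at which the sum reaches 1.2000.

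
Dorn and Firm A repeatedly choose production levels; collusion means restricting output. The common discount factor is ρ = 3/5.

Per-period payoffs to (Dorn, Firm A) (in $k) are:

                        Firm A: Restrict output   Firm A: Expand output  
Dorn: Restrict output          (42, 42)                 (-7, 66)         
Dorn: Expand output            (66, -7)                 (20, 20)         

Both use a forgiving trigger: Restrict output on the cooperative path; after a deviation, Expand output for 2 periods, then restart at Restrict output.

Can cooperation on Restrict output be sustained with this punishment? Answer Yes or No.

Comparing payoff streams over the 3 periods until play realigns: cooperate → 42(1+ρ+…+ρ^2); deviate → 66 + 20(ρ+…+ρ^2).
Cooperation is sustained iff (42−20)(ρ+…+ρ^2) ≥ 66−42.
ρ+…+ρ^2 = 3/5·(1−(3/5)^2)/(1−3/5) = 0.9600, and (66−42)/(42−20) = 1.0909.
0.9600 < 1.0909, so cooperation is not sustainable.

No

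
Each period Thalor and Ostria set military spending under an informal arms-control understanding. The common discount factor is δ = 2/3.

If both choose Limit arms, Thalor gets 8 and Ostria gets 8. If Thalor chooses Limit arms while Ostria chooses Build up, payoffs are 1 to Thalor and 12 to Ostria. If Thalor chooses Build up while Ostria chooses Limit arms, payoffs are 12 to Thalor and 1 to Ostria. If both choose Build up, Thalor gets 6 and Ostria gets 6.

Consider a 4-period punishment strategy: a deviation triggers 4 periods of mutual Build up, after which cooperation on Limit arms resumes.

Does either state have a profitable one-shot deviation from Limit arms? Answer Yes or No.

Yes

IC: δ+…+δ^4 ≥ (12−8)/(8−6) = 2.
At δ = 2/3: partial sum = 1.6049 < 2.0000. Cooperation not sustainable.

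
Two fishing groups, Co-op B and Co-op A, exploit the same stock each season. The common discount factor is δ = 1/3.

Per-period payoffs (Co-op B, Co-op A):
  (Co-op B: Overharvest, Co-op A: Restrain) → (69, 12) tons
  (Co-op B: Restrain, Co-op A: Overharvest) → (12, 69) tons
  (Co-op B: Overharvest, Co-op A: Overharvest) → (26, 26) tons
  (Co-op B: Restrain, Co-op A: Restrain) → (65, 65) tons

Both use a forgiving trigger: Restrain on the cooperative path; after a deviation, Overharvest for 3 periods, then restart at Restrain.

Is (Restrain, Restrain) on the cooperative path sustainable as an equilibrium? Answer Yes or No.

Yes

A one-shot deviation gives 69 now, then 26 for 3 periods, then back to 65.
Gain from deviating: (69−65) today; loss: (65−26) in each of the next 3 periods.
No-deviation condition: (65−26)(δ+…+δ^3) ≥ 69−65, i.e. δ+…+δ^3 ≥ 4/39.
At δ = 1/3: δ+…+δ^3 = 0.4815 ≥ 0.1026.
So cooperation is sustainable.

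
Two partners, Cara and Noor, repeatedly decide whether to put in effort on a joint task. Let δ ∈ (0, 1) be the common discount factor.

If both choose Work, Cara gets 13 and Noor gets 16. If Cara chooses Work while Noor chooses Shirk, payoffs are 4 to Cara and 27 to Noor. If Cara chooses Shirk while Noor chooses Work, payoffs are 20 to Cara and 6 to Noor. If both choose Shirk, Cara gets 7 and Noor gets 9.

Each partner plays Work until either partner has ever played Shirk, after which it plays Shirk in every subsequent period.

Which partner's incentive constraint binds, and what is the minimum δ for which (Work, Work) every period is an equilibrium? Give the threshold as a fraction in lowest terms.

Noor; δ ≥ 11/18

For Cara: deviation gain 20−13 = 7, per-period punishment loss 13−7 = 6. IC gives δ ≥ 7/13.
For Noor: gain 11, loss 7 per period, so δ ≥ 11/18.
The tighter constraint is Noor's, so cooperation needs δ ≥ 11/18.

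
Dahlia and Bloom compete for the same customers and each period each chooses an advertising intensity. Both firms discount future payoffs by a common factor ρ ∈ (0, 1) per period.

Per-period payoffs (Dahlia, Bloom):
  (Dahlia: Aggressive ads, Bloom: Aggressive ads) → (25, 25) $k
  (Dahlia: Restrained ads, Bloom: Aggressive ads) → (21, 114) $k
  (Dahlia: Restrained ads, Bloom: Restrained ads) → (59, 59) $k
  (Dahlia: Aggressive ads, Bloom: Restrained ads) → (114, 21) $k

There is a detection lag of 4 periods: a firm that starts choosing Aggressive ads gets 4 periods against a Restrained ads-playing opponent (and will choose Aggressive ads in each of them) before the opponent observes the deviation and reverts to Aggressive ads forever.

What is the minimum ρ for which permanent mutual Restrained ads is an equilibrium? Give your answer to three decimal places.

Deviating for the 4 undetected periods gains 114−59 = 55 per period over cooperation, then loses 59−25 = 34 per period forever once punishment starts.
Gain: 55(1 + ρ + … + ρ^3); loss: 34·ρ^4/(1−ρ).
No profitable deviation ⇔ 55(1−ρ^4) ≤ 34·ρ^4, i.e. ρ^4 ≥ 55/(55+34) = 55/89.
Hence ρ ≥ (55/89)^(1/4) ≈ 0.887.

0.887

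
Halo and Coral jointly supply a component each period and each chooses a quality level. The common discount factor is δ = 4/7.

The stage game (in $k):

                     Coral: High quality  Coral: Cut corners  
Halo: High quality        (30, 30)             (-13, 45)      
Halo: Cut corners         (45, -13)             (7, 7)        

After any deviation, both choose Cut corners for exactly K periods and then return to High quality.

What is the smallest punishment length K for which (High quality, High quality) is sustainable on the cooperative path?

2

No profitable deviation requires (30−7)(δ+…+δ^K) ≥ 45−30, i.e. δ+…+δ^K ≥ 15/23 ≈ 0.6522.
With δ = 4/7, the partial sums are K=1: 0.5714, K=2: 0.8980.
K = 2 is the first length at which the sum reaches 0.6522.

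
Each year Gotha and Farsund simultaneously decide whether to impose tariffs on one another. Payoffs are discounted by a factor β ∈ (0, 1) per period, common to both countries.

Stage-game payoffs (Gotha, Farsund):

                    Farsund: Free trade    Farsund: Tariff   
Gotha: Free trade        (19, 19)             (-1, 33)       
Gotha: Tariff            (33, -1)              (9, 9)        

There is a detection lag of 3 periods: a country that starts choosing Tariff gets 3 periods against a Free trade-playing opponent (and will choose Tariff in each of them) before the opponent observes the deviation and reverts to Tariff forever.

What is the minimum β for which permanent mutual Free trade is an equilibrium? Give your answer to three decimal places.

0.836

A deviator earns 33 for 3 periods, then 9 forever; cooperating earns 19 forever. Multiplying the IC by (1−β):
19 ≥ 33(1−β^3) + 9β^3, so 24·β^3 ≥ 14 and β^3 ≥ 7/12.
β ≥ (7/12)^(1/3) ≈ 0.836.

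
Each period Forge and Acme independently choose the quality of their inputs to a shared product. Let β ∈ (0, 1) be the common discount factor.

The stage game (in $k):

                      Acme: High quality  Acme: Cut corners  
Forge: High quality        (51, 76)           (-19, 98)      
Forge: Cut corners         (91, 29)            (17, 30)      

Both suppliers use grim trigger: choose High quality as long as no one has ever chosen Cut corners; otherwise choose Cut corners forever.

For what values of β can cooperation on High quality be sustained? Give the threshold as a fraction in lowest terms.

For Forge: deviation gain 91−51 = 40, per-period punishment loss 51−17 = 34. IC gives β ≥ 40/74 = 20/37.
For Acme: gain 22, loss 46 per period, so β ≥ 22/68 = 11/34.
The tighter constraint is Forge's, so cooperation needs β ≥ 20/37.

20/37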